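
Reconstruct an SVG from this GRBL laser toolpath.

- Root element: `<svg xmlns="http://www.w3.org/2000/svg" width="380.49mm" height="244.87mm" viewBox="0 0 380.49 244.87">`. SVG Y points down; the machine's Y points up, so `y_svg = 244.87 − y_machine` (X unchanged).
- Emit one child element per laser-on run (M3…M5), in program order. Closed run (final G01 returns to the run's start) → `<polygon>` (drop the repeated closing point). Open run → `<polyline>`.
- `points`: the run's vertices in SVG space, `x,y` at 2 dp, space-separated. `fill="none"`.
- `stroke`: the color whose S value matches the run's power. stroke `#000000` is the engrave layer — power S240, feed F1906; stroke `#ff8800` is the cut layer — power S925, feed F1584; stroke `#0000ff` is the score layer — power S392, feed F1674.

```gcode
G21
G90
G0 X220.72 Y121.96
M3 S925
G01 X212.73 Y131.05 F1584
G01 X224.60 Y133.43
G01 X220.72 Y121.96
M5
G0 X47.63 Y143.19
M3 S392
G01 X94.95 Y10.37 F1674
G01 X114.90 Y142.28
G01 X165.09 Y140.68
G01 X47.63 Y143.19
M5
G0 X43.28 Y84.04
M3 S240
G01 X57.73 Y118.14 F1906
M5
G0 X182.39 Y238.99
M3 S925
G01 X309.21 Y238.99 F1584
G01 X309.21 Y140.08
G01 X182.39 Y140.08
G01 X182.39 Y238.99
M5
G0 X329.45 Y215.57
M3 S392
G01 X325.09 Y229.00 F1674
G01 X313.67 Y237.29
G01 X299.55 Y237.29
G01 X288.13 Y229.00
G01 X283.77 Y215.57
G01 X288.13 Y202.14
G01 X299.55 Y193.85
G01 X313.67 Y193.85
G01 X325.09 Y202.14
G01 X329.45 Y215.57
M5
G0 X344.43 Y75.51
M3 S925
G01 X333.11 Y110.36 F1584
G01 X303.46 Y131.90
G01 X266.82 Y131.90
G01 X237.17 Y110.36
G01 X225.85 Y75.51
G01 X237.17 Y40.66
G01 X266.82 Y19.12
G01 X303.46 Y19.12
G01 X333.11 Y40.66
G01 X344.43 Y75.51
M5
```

Machine Y-up, SVG Y-down with viewBox height 244.87, so y_svg = 244.87 − y_machine; X carries over.

Run 1: power S925 maps to stroke `#ff8800` (cut). The run returns to its start, so emit a `<polygon>` with points (Y-flipped): 220.72,122.91 212.73,113.82 224.60,111.44.

Run 2: the run's S392 means `#0000ff` (score). The run returns to its start, so emit a `<polygon>` with points (Y-flipped): 47.63,101.68 94.95,234.50 114.90,102.59 165.09,104.19.

Run 3: S240 ⇒ engrave layer `#000000`. The run is open, so emit a `<polyline>` with points (Y-flipped): 43.28,160.83 57.73,126.73.

Run 4: S925 ⇒ cut layer `#ff8800`. The run returns to its start, so emit a `<polygon>` with points (Y-flipped): 182.39,5.88 309.21,5.88 309.21,104.79 182.39,104.79.

Run 5: the run's S392 means `#0000ff` (score). The run returns to its start, so emit a `<polygon>` with points (Y-flipped): 329.45,29.30 325.09,15.87 313.67,7.58 299.55,7.58 288.13,15.87 283.77,29.30 288.13,42.73 299.55,51.02 313.67,51.02 325.09,42.73.

Run 6: power S925 maps to stroke `#ff8800` (cut). The run returns to its start, so emit a `<polygon>` with points (Y-flipped): 344.43,169.36 333.11,134.51 303.46,112.97 266.82,112.97 237.17,134.51 225.85,169.36 237.17,204.21 266.82,225.75 303.46,225.75 333.11,204.21.

<svg xmlns="http://www.w3.org/2000/svg" width="380.49mm" height="244.87mm" viewBox="0 0 380.49 244.87">
  <polygon points="220.72,122.91 212.73,113.82 224.60,111.44" fill="none" stroke="#ff8800"/>
  <polygon points="47.63,101.68 94.95,234.50 114.90,102.59 165.09,104.19" fill="none" stroke="#0000ff"/>
  <polyline points="43.28,160.83 57.73,126.73" fill="none" stroke="#000000"/>
  <polygon points="182.39,5.88 309.21,5.88 309.21,104.79 182.39,104.79" fill="none" stroke="#ff8800"/>
  <polygon points="329.45,29.30 325.09,15.87 313.67,7.58 299.55,7.58 288.13,15.87 283.77,29.30 288.13,42.73 299.55,51.02 313.67,51.02 325.09,42.73" fill="none" stroke="#0000ff"/>
  <polygon points="344.43,169.36 333.11,134.51 303.46,112.97 266.82,112.97 237.17,134.51 225.85,169.36 237.17,204.21 266.82,225.75 303.46,225.75 333.11,204.21" fill="none" stroke="#ff8800"/>
</svg>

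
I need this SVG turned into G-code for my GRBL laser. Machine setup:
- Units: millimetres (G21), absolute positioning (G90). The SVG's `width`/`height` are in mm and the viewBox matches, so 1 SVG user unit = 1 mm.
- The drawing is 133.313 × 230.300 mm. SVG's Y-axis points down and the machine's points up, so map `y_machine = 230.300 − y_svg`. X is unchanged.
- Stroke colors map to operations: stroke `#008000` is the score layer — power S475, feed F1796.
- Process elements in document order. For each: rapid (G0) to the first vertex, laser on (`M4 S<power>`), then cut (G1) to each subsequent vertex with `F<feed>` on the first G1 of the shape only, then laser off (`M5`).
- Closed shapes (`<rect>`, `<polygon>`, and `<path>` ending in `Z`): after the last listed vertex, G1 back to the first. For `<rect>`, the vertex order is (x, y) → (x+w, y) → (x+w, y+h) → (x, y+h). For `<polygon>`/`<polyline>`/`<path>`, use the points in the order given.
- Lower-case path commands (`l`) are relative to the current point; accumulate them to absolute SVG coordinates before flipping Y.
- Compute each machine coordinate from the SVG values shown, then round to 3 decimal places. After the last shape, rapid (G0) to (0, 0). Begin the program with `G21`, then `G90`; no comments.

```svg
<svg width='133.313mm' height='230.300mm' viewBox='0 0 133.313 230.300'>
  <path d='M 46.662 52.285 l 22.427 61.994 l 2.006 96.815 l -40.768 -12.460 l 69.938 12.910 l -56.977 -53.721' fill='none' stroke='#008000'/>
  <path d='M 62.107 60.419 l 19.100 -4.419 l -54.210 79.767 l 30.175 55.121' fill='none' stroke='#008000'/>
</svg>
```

Since the viewBox matches the mm dimensions, user units are millimetres directly. The only transform is the Y-flip y_m = 230.300 − y_svg.

Shape 1 is a open polyline drawn with `<path>`. Its stroke #008000 means score at S475, F1796. After flipping Y the toolpath is (46.662,178.015) → (69.089,116.021) → (71.095,19.206) → (30.327,31.666) → (100.265,18.756) → (43.288,72.477).

Shape 2 is a open polyline drawn with `<path>`. Its stroke #008000 means score at S475, F1796. After flipping Y the toolpath is (62.107,169.881) → (81.207,174.300) → (26.997,94.533) → (57.172,39.412).

G21
G90
G0 X46.662 Y178.015
M4 S475
G1 X69.089 Y116.021 F1796
G1 X71.095 Y19.206
G1 X30.327 Y31.666
G1 X100.265 Y18.756
G1 X43.288 Y72.477
M5
G0 X62.107 Y169.881
M4 S475
G1 X81.207 Y174.300 F1796
G1 X26.997 Y94.533
G1 X57.172 Y39.412
M5
G0 X0.000 Y0.000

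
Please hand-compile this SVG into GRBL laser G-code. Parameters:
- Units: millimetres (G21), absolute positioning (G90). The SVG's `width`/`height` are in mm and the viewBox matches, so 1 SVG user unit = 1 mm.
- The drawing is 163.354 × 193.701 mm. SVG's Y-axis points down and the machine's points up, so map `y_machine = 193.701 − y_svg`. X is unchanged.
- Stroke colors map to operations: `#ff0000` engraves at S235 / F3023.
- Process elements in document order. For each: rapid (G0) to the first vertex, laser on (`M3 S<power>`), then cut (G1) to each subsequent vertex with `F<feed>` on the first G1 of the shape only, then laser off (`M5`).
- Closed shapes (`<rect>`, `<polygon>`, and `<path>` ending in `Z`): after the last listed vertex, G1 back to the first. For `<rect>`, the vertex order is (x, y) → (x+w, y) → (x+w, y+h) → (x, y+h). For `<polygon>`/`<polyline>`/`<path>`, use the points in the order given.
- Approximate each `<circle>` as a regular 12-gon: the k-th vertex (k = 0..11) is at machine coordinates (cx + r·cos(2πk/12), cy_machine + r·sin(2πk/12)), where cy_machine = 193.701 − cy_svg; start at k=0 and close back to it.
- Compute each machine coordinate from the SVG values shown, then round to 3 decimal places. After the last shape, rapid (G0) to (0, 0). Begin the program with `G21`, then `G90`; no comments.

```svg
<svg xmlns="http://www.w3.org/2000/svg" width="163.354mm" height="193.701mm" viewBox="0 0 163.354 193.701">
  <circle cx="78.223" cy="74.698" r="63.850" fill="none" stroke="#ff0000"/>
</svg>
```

G21
G90
G0 X142.073 Y119.003
M3 S235
G1 X133.519 Y150.928 F3023
G1 X110.148 Y174.299
G1 X78.223 Y182.853
G1 X46.298 Y174.299
G1 X22.927 Y150.928
G1 X14.373 Y119.003
G1 X22.927 Y87.078
G1 X46.298 Y63.707
G1 X78.223 Y55.153
G1 X110.148 Y63.707
G1 X133.519 Y87.078
G1 X142.073 Y119.003
M5
G0 X0.000 Y0.000

viewBox `0 0 163.354 193.701` with mm width/height → 1 unit = 1 mm. Flip: y_m = 193.701 − y_svg.

**Shape 1** — `<circle>` circle, stroke `#ff0000` → engrave (S235, F3023). Machine vertices: (142.073,119.003) → (133.519,150.928) → (110.148,174.299) → (78.223,182.853) → (46.298,174.299) → (22.927,150.928) → (14.373,119.003) → (22.927,87.078) → (46.298,63.707) → (78.223,55.153) → (110.148,63.707) → (133.519,87.078) → (142.073,119.003). Closed: final G1 returns to the first vertex.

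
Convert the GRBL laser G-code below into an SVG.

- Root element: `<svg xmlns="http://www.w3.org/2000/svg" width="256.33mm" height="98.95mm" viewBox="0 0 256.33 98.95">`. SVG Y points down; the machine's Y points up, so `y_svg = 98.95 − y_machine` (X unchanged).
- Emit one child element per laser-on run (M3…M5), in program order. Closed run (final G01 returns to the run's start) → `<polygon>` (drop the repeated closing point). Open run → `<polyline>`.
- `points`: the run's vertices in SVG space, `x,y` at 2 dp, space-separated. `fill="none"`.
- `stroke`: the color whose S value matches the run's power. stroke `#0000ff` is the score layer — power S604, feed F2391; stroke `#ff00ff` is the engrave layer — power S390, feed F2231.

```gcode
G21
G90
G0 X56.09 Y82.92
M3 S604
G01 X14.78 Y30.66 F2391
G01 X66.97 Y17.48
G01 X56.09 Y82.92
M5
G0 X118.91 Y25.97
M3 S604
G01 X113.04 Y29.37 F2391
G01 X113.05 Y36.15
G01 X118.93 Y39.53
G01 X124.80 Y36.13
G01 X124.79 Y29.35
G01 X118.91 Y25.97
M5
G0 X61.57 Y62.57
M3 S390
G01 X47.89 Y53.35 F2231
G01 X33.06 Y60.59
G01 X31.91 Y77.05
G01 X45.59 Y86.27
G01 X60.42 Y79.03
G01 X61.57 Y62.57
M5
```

Each laser-on run becomes one SVG element. Flip Y back into SVG space with y_svg = 98.95 − y_machine.

Run 1: the run's S604 means `#0000ff` (score). The run returns to its start, so emit a `<polygon>` with points (Y-flipped): 56.09,16.03 14.78,68.29 66.97,81.47.

Run 2: power S604 maps to stroke `#0000ff` (score). The run returns to its start, so emit a `<polygon>` with points (Y-flipped): 118.91,72.98 113.04,69.58 113.05,62.80 118.93,59.42 124.80,62.82 124.79,69.60.

Run 3: S390 ⇒ engrave layer `#ff00ff`. The run returns to its start, so emit a `<polygon>` with points (Y-flipped): 61.57,36.38 47.89,45.60 33.06,38.36 31.91,21.90 45.59,12.68 60.42,19.92.

<svg xmlns="http://www.w3.org/2000/svg" width="256.33mm" height="98.95mm" viewBox="0 0 256.33 98.95">
  <polygon points="56.09,16.03 14.78,68.29 66.97,81.47" fill="none" stroke="#0000ff"/>
  <polygon points="118.91,72.98 113.04,69.58 113.05,62.80 118.93,59.42 124.80,62.82 124.79,69.60" fill="none" stroke="#0000ff"/>
  <polygon points="61.57,36.38 47.89,45.60 33.06,38.36 31.91,21.90 45.59,12.68 60.42,19.92" fill="none" stroke="#ff00ff"/>
</svg>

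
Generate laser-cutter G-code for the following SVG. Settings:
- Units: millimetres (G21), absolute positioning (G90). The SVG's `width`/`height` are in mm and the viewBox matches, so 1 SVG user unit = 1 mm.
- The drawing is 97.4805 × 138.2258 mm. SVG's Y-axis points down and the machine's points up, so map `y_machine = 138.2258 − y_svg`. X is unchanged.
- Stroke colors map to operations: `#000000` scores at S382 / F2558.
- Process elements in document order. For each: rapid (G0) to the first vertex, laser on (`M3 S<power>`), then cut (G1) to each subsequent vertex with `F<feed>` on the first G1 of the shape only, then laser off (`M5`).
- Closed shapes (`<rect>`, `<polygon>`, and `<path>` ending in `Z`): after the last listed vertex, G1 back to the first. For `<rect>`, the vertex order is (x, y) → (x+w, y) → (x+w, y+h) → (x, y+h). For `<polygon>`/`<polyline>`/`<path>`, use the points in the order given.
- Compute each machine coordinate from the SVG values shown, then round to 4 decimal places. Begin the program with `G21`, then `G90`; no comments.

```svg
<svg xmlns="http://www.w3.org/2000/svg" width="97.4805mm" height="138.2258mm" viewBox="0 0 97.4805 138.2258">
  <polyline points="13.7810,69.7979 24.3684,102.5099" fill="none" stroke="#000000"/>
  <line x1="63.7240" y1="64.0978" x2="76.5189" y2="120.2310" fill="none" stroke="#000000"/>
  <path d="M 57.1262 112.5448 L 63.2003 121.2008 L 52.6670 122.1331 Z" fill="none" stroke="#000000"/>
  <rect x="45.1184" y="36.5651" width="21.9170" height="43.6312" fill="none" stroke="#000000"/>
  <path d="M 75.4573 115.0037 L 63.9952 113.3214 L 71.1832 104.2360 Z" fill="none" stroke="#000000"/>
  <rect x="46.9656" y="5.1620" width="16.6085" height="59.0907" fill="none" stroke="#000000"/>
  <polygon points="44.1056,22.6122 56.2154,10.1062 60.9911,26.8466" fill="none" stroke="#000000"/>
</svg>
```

G21
G90
G0 X13.7810 Y68.4279
M3 S382
G1 X24.3684 Y35.7159 F2558
M5
G0 X63.7240 Y74.1280
M3 S382
G1 X76.5189 Y17.9948 F2558
M5
G0 X57.1262 Y25.6810
M3 S382
G1 X63.2003 Y17.0250 F2558
G1 X52.6670 Y16.0927
G1 X57.1262 Y25.6810
M5
G0 X45.1184 Y101.6607
M3 S382
G1 X67.0354 Y101.6607 F2558
G1 X67.0354 Y58.0295
G1 X45.1184 Y58.0295
G1 X45.1184 Y101.6607
M5
G0 X75.4573 Y23.2221
M3 S382
G1 X63.9952 Y24.9044 F2558
G1 X71.1832 Y33.9898
G1 X75.4573 Y23.2221
M5
G0 X46.9656 Y133.0638
M3 S382
G1 X63.5741 Y133.0638 F2558
G1 X63.5741 Y73.9731
G1 X46.9656 Y73.9731
G1 X46.9656 Y133.0638
M5
G0 X44.1056 Y115.6136
M3 S382
G1 X56.2154 Y128.1196 F2558
G1 X60.9911 Y111.3792
G1 X44.1056 Y115.6136
M5

viewBox `0 0 97.4805 138.2258` with mm width/height → 1 unit = 1 mm. Flip: y_m = 138.2258 − y_svg.

**Shape 1** — `<polyline>` line segment, stroke `#000000` → score (S382, F2558). Machine vertices: (13.7810,68.4279) → (24.3684,35.7159). Open path.

**Shape 2** — `<line>` line segment, stroke `#000000` → score (S382, F2558). Machine vertices: (63.7240,74.1280) → (76.5189,17.9948). Open path.

**Shape 3** — `<path>` regular polygon, stroke `#000000` → score (S382, F2558). Machine vertices: (57.1262,25.6810) → (63.2003,17.0250) → (52.6670,16.0927) → (57.1262,25.6810). Closed: final G1 returns to the first vertex.

**Shape 4** — `<rect>` rectangle, stroke `#000000` → score (S382, F2558). Machine vertices: (45.1184,101.6607) → (67.0354,101.6607) → (67.0354,58.0295) → (45.1184,58.0295) → (45.1184,101.6607). Closed: final G1 returns to the first vertex.

**Shape 5** — `<path>` regular polygon, stroke `#000000` → score (S382, F2558). Machine vertices: (75.4573,23.2221) → (63.9952,24.9044) → (71.1832,33.9898) → (75.4573,23.2221). Closed: final G1 returns to the first vertex.

**Shape 6** — `<rect>` rectangle, stroke `#000000` → score (S382, F2558). Machine vertices: (46.9656,133.0638) → (63.5741,133.0638) → (63.5741,73.9731) → (46.9656,73.9731) → (46.9656,133.0638). Closed: final G1 returns to the first vertex.

**Shape 7** — `<polygon>` regular polygon, stroke `#000000` → score (S382, F2558). Machine vertices: (44.1056,115.6136) → (56.2154,128.1196) → (60.9911,111.3792) → (44.1056,115.6136). Closed: final G1 returns to the first vertex.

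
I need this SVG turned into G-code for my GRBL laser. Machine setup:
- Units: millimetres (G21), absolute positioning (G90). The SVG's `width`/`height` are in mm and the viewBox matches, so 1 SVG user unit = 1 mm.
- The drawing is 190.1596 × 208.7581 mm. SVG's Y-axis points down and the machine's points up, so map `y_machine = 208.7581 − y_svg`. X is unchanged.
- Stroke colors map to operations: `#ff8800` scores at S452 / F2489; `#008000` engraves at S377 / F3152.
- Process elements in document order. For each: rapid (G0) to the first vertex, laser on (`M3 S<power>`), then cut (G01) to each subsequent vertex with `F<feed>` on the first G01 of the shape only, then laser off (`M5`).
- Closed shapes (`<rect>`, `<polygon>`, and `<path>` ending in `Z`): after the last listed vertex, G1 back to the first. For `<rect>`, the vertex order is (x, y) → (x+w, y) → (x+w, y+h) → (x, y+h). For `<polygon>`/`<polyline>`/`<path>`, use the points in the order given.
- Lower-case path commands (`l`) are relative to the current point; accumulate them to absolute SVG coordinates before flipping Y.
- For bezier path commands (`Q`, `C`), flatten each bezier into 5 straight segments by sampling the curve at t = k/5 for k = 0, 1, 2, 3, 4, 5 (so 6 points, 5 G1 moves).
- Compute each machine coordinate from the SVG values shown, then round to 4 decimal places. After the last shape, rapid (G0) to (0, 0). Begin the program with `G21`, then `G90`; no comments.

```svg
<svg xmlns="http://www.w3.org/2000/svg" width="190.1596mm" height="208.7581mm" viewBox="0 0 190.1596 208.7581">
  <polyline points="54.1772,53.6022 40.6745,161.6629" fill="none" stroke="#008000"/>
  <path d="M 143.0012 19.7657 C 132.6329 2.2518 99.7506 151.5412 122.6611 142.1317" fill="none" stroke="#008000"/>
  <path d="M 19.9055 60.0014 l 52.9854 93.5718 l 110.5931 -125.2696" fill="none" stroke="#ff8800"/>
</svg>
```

1 u = 1 mm; y_m = 208.7581 − y.

[1] `<polyline>` line segment, #008000→engrave S377 F3152: (54.1772,155.1559) → (40.6745,47.0952)

[2] `<path>` cubic bezier, #008000→engrave S377 F3152: (143.0012,188.9924) → (134.7050,182.0884) → (124.7642,150.7756) → (116.9374,110.6783) → (114.9835,77.4206) → (122.6611,66.6264)

[3] `<path>` open polyline, #ff8800→score S452 F2489: (19.9055,148.7567) → (72.8909,55.1849) → (183.4840,180.4545)

G21
G90
G0 X54.1772 Y155.1559
M3 S377
G01 X40.6745 Y47.0952 F3152
M5
G0 X143.0012 Y188.9924
M3 S377
G01 X134.7050 Y182.0884 F3152
G01 X124.7642 Y150.7756
G01 X116.9374 Y110.6783
G01 X114.9835 Y77.4206
G01 X122.6611 Y66.6264
M5
G0 X19.9055 Y148.7567
M3 S452
G01 X72.8909 Y55.1849 F2489
G01 X183.4840 Y180.4545
M5
G0 X0.0000 Y0.0000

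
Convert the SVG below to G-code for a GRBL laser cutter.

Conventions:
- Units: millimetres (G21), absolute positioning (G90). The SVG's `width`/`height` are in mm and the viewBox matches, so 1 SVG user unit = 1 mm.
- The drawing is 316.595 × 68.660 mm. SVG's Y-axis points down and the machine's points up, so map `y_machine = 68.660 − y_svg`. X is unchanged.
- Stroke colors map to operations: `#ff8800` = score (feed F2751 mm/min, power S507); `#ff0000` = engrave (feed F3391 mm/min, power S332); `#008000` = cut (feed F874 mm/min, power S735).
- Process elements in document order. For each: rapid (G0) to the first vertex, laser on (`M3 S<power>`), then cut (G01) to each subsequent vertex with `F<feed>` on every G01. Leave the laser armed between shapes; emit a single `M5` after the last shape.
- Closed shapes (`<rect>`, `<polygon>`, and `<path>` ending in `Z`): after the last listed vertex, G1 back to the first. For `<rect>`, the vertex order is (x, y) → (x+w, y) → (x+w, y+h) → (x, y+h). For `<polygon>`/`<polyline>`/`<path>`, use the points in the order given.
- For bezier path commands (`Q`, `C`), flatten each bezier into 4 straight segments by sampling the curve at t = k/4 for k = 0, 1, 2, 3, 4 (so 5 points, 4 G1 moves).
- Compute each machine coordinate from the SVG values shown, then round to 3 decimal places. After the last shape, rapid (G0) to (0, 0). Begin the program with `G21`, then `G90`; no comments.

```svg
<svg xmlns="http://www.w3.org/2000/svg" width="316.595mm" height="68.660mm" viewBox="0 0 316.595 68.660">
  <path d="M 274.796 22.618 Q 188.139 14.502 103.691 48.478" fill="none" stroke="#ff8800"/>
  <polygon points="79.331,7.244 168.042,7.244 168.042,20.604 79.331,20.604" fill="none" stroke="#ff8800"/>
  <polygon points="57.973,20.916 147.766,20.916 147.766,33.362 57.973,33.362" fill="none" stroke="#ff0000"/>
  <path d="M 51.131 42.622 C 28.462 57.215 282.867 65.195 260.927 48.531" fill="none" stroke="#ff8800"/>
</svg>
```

G21
G90
G0 X274.796 Y46.042
M3 S507
G01 X231.606 Y47.469 F2751
G01 X188.691 Y43.635 F2751
G01 X146.053 Y34.539 F2751
G01 X103.691 Y20.182 F2751
G0 X79.331 Y61.416
M3 S507
G01 X168.042 Y61.416 F2751
G01 X168.042 Y48.056 F2751
G01 X79.331 Y48.056 F2751
G01 X79.331 Y61.416 F2751
G0 X57.973 Y47.744
M3 S332
G01 X147.766 Y47.744 F3391
G01 X147.766 Y35.298 F3391
G01 X57.973 Y35.298 F3391
G01 X57.973 Y47.744 F3391
G0 X51.131 Y26.038
M3 S507
G01 X77.433 Y16.615 F2751
G01 X155.756 Y11.362 F2751
G01 X234.214 Y11.970 F2751
G01 X260.927 Y20.129 F2751
M5
G0 X0.000 Y0.000

Since the viewBox matches the mm dimensions, user units are millimetres directly. The only transform is the Y-flip y_m = 68.660 − y_svg.

Shape 1 is a quadratic bezier drawn with `<path>`. Its stroke #ff8800 means score at S507, F2751. After flipping Y the toolpath is (274.796,46.042) → (231.606,47.469) → (188.691,43.635) → (146.053,34.539) → (103.691,20.182).

Shape 2 is a rectangle drawn with `<polygon>`. Its stroke #ff8800 means score at S507, F2751. After flipping Y the toolpath is (79.331,61.416) → (168.042,61.416) → (168.042,48.056) → (79.331,48.056) → (79.331,61.416), returning to the start.

Shape 3 is a rectangle drawn with `<polygon>`. Its stroke #ff0000 means engrave at S332, F3391. After flipping Y the toolpath is (57.973,47.744) → (147.766,47.744) → (147.766,35.298) → (57.973,35.298) → (57.973,47.744), returning to the start.

Shape 4 is a cubic bezier drawn with `<path>`. Its stroke #ff8800 means score at S507, F2751. After flipping Y the toolpath is (51.131,26.038) → (77.433,16.615) → (155.756,11.362) → (234.214,11.970) → (260.927,20.129).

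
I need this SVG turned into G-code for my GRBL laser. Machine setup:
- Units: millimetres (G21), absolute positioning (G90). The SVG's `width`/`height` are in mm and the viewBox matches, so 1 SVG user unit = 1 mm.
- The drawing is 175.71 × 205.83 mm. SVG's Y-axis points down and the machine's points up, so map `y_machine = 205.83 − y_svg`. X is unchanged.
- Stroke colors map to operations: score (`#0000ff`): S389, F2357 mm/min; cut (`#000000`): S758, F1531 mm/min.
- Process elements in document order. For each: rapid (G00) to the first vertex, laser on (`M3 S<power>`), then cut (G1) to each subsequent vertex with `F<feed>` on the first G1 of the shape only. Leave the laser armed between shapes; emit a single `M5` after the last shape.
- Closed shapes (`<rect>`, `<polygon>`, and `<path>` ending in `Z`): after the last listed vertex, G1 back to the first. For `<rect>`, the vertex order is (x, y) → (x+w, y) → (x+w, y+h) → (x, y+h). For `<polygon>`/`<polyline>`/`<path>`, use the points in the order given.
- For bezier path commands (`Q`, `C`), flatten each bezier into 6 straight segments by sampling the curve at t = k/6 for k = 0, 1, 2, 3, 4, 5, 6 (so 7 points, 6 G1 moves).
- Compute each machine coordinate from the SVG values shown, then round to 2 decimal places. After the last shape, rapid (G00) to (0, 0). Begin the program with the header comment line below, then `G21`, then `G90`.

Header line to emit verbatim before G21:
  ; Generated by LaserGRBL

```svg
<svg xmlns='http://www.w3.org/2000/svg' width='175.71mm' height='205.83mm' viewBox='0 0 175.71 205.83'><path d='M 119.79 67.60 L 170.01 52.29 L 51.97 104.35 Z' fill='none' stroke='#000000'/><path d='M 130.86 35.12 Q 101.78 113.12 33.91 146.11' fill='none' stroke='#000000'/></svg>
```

Since the viewBox matches the mm dimensions, user units are millimetres directly. The only transform is the Y-flip y_m = 205.83 − y_svg.

Shape 1 is a closed polygon drawn with `<path>`. Its stroke #000000 means cut at S758, F1531. After flipping Y the toolpath is (119.79,138.23) → (170.01,153.54) → (51.97,101.48) → (119.79,138.23), returning to the start.

Shape 2 is a quadratic bezier drawn with `<path>`. Its stroke #000000 means cut at S758, F1531. After flipping Y the toolpath is (130.86,170.71) → (120.09,145.96) → (107.16,123.71) → (92.08,103.96) → (74.85,86.71) → (55.46,71.97) → (33.91,59.72).

; Generated by LaserGRBL
G21
G90
G00 X119.79 Y138.23
M3 S758
G1 X170.01 Y153.54 F1531
G1 X51.97 Y101.48
G1 X119.79 Y138.23
G00 X130.86 Y170.71
M3 S758
G1 X120.09 Y145.96 F1531
G1 X107.16 Y123.71
G1 X92.08 Y103.96
G1 X74.85 Y86.71
G1 X55.46 Y71.97
G1 X33.91 Y59.72
M5
G00 X0.00 Y0.00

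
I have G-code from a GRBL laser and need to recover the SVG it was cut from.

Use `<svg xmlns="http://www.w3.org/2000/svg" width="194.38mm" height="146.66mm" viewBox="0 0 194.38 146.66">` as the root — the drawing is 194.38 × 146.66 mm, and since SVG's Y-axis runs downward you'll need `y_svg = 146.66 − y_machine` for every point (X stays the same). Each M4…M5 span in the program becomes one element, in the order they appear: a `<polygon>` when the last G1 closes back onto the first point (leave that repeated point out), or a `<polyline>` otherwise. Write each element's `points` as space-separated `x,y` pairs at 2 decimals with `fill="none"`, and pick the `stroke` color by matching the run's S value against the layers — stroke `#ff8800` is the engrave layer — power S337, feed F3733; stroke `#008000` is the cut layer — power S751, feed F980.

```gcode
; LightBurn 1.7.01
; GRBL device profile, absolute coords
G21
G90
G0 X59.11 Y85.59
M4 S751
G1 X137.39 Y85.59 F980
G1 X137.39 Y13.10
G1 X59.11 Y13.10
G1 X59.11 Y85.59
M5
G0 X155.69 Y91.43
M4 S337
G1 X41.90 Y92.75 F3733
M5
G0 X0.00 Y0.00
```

<svg xmlns="http://www.w3.org/2000/svg" width="194.38mm" height="146.66mm" viewBox="0 0 194.38 146.66">
  <polygon points="59.11,61.07 137.39,61.07 137.39,133.56 59.11,133.56" fill="none" stroke="#008000"/>
  <polyline points="155.69,55.23 41.90,53.91" fill="none" stroke="#ff8800"/>
</svg>

Machine Y-up, SVG Y-down with viewBox height 146.66, so y_svg = 146.66 − y_machine; X carries over.

Run 1: the run's S751 means `#008000` (cut). The run returns to its start, so emit a `<polygon>` with points (Y-flipped): 59.11,61.07 137.39,61.07 137.39,133.56 59.11,133.56.

Run 2: power S337 maps to stroke `#ff8800` (engrave). The run is open, so emit a `<polyline>` with points (Y-flipped): 155.69,55.23 41.90,53.91.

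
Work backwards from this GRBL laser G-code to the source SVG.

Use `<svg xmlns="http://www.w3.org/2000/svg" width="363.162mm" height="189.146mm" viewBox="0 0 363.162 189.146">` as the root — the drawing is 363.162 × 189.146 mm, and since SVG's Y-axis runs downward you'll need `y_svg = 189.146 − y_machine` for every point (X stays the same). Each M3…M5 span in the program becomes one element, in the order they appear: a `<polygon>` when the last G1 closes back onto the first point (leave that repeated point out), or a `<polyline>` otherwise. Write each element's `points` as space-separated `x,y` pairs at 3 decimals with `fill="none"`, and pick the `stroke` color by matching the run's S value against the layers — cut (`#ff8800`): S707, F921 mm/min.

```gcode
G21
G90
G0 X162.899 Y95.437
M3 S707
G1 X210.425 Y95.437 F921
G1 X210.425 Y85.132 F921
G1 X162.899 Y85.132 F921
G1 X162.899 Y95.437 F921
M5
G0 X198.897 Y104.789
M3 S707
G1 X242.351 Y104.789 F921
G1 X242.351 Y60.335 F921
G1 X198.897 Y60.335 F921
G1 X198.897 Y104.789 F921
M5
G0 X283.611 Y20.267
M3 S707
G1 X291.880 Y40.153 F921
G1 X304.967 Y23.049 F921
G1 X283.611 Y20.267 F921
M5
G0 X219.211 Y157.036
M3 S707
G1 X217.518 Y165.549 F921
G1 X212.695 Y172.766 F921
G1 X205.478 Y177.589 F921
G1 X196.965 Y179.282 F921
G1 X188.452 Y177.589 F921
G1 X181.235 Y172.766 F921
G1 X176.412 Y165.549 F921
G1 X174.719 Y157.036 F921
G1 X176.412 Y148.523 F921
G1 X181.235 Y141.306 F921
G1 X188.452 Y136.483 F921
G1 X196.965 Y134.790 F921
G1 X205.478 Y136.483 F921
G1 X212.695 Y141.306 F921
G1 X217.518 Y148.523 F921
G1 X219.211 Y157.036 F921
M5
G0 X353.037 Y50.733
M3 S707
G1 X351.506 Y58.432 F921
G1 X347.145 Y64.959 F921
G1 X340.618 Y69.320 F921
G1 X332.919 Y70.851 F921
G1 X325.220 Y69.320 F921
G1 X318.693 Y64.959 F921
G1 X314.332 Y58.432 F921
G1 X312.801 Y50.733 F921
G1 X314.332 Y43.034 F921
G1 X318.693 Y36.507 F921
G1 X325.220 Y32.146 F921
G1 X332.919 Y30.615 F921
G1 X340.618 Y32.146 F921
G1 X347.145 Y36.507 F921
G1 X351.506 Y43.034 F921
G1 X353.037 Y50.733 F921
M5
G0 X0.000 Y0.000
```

<svg xmlns="http://www.w3.org/2000/svg" width="363.162mm" height="189.146mm" viewBox="0 0 363.162 189.146">
  <polygon points="162.899,93.709 210.425,93.709 210.425,104.014 162.899,104.014" fill="none" stroke="#ff8800"/>
  <polygon points="198.897,84.357 242.351,84.357 242.351,128.811 198.897,128.811" fill="none" stroke="#ff8800"/>
  <polygon points="283.611,168.879 291.880,148.993 304.967,166.097" fill="none" stroke="#ff8800"/>
  <polygon points="219.211,32.110 217.518,23.597 212.695,16.380 205.478,11.557 196.965,9.864 188.452,11.557 181.235,16.380 176.412,23.597 174.719,32.110 176.412,40.623 181.235,47.840 188.452,52.663 196.965,54.356 205.478,52.663 212.695,47.840 217.518,40.623" fill="none" stroke="#ff8800"/>
  <polygon points="353.037,138.413 351.506,130.714 347.145,124.187 340.618,119.826 332.919,118.295 325.220,119.826 318.693,124.187 314.332,130.714 312.801,138.413 314.332,146.112 318.693,152.639 325.220,157.000 332.919,158.531 340.618,157.000 347.145,152.639 351.506,146.112" fill="none" stroke="#ff8800"/>
</svg>

Machine Y-up, SVG Y-down with viewBox height 189.146, so y_svg = 189.146 − y_machine; X carries over. Every run uses S707, so all elements get stroke `#ff8800` (cut).

Run 1: The run returns to its start, so emit a `<polygon>` with points (Y-flipped): 162.899,93.709 210.425,93.709 210.425,104.014 162.899,104.014.

Run 2: The run returns to its start, so emit a `<polygon>` with points (Y-flipped): 198.897,84.357 242.351,84.357 242.351,128.811 198.897,128.811.

Run 3: The run returns to its start, so emit a `<polygon>` with points (Y-flipped): 283.611,168.879 291.880,148.993 304.967,166.097.

Run 4: The run returns to its start, so emit a `<polygon>` with points (Y-flipped): 219.211,32.110 217.518,23.597 212.695,16.380 205.478,11.557 196.965,9.864 188.452,11.557 181.235,16.380 176.412,23.597 174.719,32.110 176.412,40.623 181.235,47.840 188.452,52.663 196.965,54.356 205.478,52.663 212.695,47.840 217.518,40.623.

Run 5: The run returns to its start, so emit a `<polygon>` with points (Y-flipped): 353.037,138.413 351.506,130.714 347.145,124.187 340.618,119.826 332.919,118.295 325.220,119.826 318.693,124.187 314.332,130.714 312.801,138.413 314.332,146.112 318.693,152.639 325.220,157.000 332.919,158.531 340.618,157.000 347.145,152.639 351.506,146.112.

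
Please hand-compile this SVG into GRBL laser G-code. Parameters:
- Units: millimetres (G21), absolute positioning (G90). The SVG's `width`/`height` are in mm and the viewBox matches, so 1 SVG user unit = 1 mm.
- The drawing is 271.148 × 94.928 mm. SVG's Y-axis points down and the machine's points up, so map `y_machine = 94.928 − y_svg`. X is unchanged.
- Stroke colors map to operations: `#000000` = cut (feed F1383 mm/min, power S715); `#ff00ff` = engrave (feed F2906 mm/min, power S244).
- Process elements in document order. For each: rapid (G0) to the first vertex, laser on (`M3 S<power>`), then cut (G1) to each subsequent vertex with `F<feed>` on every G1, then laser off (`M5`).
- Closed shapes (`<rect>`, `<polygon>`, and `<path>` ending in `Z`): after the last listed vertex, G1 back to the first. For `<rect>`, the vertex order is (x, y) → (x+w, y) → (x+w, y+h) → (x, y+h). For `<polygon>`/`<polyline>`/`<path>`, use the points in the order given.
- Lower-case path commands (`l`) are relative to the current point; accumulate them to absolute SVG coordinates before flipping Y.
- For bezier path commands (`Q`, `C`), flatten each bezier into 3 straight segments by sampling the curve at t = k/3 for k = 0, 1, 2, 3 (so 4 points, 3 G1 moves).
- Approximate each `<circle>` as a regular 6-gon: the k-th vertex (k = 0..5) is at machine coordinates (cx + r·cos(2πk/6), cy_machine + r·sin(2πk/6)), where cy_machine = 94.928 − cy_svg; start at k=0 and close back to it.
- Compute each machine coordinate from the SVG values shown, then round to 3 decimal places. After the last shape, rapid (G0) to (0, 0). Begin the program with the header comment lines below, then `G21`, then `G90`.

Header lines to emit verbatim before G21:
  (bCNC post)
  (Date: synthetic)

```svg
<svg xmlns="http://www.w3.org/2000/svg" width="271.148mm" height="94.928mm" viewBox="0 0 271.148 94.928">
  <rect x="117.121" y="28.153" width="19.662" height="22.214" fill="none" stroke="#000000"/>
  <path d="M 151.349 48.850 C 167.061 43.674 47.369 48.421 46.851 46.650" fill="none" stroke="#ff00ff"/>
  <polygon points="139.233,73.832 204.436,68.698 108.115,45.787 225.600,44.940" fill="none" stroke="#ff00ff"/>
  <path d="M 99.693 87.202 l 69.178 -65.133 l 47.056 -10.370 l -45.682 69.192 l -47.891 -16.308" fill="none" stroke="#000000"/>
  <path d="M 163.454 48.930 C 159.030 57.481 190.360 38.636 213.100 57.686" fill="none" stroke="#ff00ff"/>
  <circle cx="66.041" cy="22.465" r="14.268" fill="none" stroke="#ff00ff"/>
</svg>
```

viewBox `0 0 271.148 94.928` with mm width/height → 1 unit = 1 mm. Flip: y_m = 94.928 − y_svg.

**Shape 1** — `<rect>` rectangle, stroke `#000000` → cut (S715, F1383). Machine vertices: (117.121,66.775) → (136.783,66.775) → (136.783,44.561) → (117.121,44.561) → (117.121,66.775). Closed: final G1 returns to the first vertex.

**Shape 2** — `<path>` cubic bezier, stroke `#ff00ff` → engrave (S244, F2906). Control points (SVG): P0=(151.349,48.850), P1=(167.061,43.674), P2=(47.369,48.421), P3=(46.851,46.650); sampled at t=k/3. Machine vertices: (151.349,46.078) → (131.355,48.555) → (77.665,48.071) → (46.851,48.278). Open path.

**Shape 3** — `<polygon>` closed polygon, stroke `#ff00ff` → engrave (S244, F2906). Machine vertices: (139.233,21.096) → (204.436,26.230) → (108.115,49.141) → (225.600,49.988) → (139.233,21.096). Closed: final G1 returns to the first vertex.

**Shape 4** — `<path>` open polyline, stroke `#000000` → cut (S715, F1383). Machine vertices: (99.693,7.726) → (168.871,72.859) → (215.927,83.229) → (170.245,14.037) → (122.354,30.345). Open path.

**Shape 5** — `<path>` cubic bezier, stroke `#ff00ff` → engrave (S244, F2906). Control points (SVG): P0=(163.454,48.930), P1=(159.030,57.481), P2=(190.360,38.636), P3=(213.100,57.686); sampled at t=k/3. Machine vertices: (163.454,45.998) → (169.306,44.161) → (189.139,46.079) → (213.100,37.242). Open path.

**Shape 6** — `<circle>` circle, stroke `#ff00ff` → engrave (S244, F2906). Machine vertices: (80.309,72.463) → (73.175,84.819) → (58.907,84.819) → (51.773,72.463) → (58.907,60.107) → (73.175,60.107) → (80.309,72.463). Closed: final G1 returns to the first vertex.

(bCNC post)
(Date: synthetic)
G21
G90
G0 X117.121 Y66.775
M3 S715
G1 X136.783 Y66.775 F1383
G1 X136.783 Y44.561 F1383
G1 X117.121 Y44.561 F1383
G1 X117.121 Y66.775 F1383
M5
G0 X151.349 Y46.078
M3 S244
G1 X131.355 Y48.555 F2906
G1 X77.665 Y48.071 F2906
G1 X46.851 Y48.278 F2906
M5
G0 X139.233 Y21.096
M3 S244
G1 X204.436 Y26.230 F2906
G1 X108.115 Y49.141 F2906
G1 X225.600 Y49.988 F2906
G1 X139.233 Y21.096 F2906
M5
G0 X99.693 Y7.726
M3 S715
G1 X168.871 Y72.859 F1383
G1 X215.927 Y83.229 F1383
G1 X170.245 Y14.037 F1383
G1 X122.354 Y30.345 F1383
M5
G0 X163.454 Y45.998
M3 S244
G1 X169.306 Y44.161 F2906
G1 X189.139 Y46.079 F2906
G1 X213.100 Y37.242 F2906
M5
G0 X80.309 Y72.463
M3 S244
G1 X73.175 Y84.819 F2906
G1 X58.907 Y84.819 F2906
G1 X51.773 Y72.463 F2906
G1 X58.907 Y60.107 F2906
G1 X73.175 Y60.107 F2906
G1 X80.309 Y72.463 F2906
M5
G0 X0.000 Y0.000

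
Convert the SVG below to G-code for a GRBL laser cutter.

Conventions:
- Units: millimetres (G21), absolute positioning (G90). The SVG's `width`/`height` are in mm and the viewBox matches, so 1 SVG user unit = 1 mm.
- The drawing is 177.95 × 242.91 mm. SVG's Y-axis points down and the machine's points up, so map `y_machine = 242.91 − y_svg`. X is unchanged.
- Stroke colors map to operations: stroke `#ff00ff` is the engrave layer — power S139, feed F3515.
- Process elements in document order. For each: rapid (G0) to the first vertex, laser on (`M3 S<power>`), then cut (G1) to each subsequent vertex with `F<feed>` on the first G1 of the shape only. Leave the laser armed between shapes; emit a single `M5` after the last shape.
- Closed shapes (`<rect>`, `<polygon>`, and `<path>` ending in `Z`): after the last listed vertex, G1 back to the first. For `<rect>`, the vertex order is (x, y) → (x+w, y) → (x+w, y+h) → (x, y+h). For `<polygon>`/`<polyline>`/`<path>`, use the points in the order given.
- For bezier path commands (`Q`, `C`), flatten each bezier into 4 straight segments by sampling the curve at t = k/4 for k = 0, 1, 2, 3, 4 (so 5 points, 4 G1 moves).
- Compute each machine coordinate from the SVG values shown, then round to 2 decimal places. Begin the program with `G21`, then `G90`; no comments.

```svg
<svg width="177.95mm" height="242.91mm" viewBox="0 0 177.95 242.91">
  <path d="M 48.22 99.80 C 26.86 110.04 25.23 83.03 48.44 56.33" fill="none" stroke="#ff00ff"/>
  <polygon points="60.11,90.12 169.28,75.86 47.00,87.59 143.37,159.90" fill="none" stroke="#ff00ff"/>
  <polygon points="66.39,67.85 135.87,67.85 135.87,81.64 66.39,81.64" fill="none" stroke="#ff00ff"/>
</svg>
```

1 u = 1 mm; y_m = 242.91 − y.

[1] `<path>` cubic bezier, #ff00ff→engrave S139 F3515: (48.22,143.11) → (35.98,141.83) → (31.62,150.99) → (35.61,167.08) → (48.44,186.58)

[2] `<polygon>` closed polygon, #ff00ff→engrave S139 F3515: (60.11,152.79) → (169.28,167.05) → (47.00,155.32) → (143.37,83.01) → (60.11,152.79) (closed)

[3] `<polygon>` rectangle, #ff00ff→engrave S139 F3515: (66.39,175.06) → (135.87,175.06) → (135.87,161.27) → (66.39,161.27) → (66.39,175.06) (closed)

G21
G90
G0 X48.22 Y143.11
M3 S139
G1 X35.98 Y141.83 F3515
G1 X31.62 Y150.99
G1 X35.61 Y167.08
G1 X48.44 Y186.58
G0 X60.11 Y152.79
M3 S139
G1 X169.28 Y167.05 F3515
G1 X47.00 Y155.32
G1 X143.37 Y83.01
G1 X60.11 Y152.79
G0 X66.39 Y175.06
M3 S139
G1 X135.87 Y175.06 F3515
G1 X135.87 Y161.27
G1 X66.39 Y161.27
G1 X66.39 Y175.06
M5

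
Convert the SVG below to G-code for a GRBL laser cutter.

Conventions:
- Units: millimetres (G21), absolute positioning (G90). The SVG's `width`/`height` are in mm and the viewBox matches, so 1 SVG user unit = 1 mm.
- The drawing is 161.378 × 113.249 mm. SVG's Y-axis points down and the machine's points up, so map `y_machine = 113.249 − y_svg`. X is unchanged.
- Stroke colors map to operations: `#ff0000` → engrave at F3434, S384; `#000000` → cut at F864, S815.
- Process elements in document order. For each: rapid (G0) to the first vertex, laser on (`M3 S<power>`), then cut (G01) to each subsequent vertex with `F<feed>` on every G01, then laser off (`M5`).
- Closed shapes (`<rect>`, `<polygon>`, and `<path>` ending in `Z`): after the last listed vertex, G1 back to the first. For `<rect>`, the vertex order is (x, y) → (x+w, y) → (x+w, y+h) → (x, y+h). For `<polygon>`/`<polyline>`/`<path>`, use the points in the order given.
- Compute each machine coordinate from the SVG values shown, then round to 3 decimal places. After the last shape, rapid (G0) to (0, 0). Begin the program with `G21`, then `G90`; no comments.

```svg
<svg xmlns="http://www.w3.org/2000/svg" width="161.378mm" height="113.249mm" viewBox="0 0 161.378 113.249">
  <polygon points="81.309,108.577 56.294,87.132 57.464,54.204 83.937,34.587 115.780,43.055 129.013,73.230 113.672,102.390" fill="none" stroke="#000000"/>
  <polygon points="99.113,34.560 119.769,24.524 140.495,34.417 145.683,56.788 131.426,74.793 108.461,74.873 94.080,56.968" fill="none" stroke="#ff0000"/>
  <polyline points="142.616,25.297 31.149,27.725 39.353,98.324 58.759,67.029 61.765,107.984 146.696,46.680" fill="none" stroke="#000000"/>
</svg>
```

G21
G90
G0 X81.309 Y4.672
M3 S815
G01 X56.294 Y26.117 F864
G01 X57.464 Y59.045 F864
G01 X83.937 Y78.662 F864
G01 X115.780 Y70.194 F864
G01 X129.013 Y40.019 F864
G01 X113.672 Y10.859 F864
G01 X81.309 Y4.672 F864
M5
G0 X99.113 Y78.689
M3 S384
G01 X119.769 Y88.725 F3434
G01 X140.495 Y78.832 F3434
G01 X145.683 Y56.461 F3434
G01 X131.426 Y38.456 F3434
G01 X108.461 Y38.376 F3434
G01 X94.080 Y56.281 F3434
G01 X99.113 Y78.689 F3434
M5
G0 X142.616 Y87.952
M3 S815
G01 X31.149 Y85.524 F864
G01 X39.353 Y14.925 F864
G01 X58.759 Y46.220 F864
G01 X61.765 Y5.265 F864
G01 X146.696 Y66.569 F864
M5
G0 X0.000 Y0.000

viewBox `0 0 161.378 113.249` with mm width/height → 1 unit = 1 mm. Flip: y_m = 113.249 − y_svg.

**Shape 1** — `<polygon>` regular polygon, stroke `#000000` → cut (S815, F864). Machine vertices: (81.309,4.672) → (56.294,26.117) → (57.464,59.045) → (83.937,78.662) → (115.780,70.194) → (129.013,40.019) → (113.672,10.859) → (81.309,4.672). Closed: final G1 returns to the first vertex.

**Shape 2** — `<polygon>` regular polygon, stroke `#ff0000` → engrave (S384, F3434). Machine vertices: (99.113,78.689) → (119.769,88.725) → (140.495,78.832) → (145.683,56.461) → (131.426,38.456) → (108.461,38.376) → (94.080,56.281) → (99.113,78.689). Closed: final G1 returns to the first vertex.

**Shape 3** — `<polyline>` open polyline, stroke `#000000` → cut (S815, F864). Machine vertices: (142.616,87.952) → (31.149,85.524) → (39.353,14.925) → (58.759,46.220) → (61.765,5.265) → (146.696,66.569). Open path.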